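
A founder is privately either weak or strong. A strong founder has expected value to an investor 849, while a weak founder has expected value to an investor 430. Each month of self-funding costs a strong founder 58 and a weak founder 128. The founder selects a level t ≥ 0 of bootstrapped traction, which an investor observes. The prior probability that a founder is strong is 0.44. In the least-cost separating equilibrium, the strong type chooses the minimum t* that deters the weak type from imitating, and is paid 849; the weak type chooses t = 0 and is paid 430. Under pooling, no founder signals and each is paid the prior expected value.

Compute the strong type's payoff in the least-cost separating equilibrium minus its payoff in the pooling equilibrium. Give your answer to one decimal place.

Least-cost separating signal: t* solves 430 = 849 − 128·t*, so t* = (849 − 430)/128 ≈ 3.2734.
Strong type's separating payoff: 849 − 58 × t* = 849 − 58 × (849 − 430)/128 = 849 − 24302/128 ≈ 659.141.
Pooling payoff: 0.44 × 849 + 0.56 × 430 = 614.36.
Difference: 659.141 − 614.36 = 44.781, i.e. 44.8 to one decimal place.
The strong type prefers to separate.

44.8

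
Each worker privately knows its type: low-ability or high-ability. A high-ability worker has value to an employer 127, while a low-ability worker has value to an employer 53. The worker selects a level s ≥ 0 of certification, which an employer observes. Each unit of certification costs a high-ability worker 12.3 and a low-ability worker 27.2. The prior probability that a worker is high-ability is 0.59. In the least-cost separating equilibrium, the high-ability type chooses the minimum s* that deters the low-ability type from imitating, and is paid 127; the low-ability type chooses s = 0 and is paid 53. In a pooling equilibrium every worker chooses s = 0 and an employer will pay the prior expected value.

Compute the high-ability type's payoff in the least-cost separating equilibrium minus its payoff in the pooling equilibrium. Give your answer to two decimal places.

-3.12

Least-cost separating signal: s* solves 53 = 127 − 27.2·s*, so s* = (127 − 53)/27.2 ≈ 2.7206.
High-ability type's separating payoff: 127 − 12.3 × s* = 127 − 12.3 × (127 − 53)/27.2 = 127 − 910.2/27.2 ≈ 93.5368.
Pooling payoff: 0.59 × 127 + 0.41 × 53 = 96.66.
Difference: 93.5368 − 96.66 = -3.1232, i.e. -3.12 to two decimal places.
The high-ability type would prefer the pooling outcome.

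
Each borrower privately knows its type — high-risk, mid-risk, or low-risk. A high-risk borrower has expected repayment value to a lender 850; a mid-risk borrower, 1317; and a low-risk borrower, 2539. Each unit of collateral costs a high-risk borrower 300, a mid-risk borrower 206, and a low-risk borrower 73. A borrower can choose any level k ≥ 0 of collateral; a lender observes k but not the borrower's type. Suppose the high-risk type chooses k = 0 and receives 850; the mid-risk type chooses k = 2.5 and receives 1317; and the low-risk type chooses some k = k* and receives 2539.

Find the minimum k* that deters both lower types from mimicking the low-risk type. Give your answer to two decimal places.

8.43

Mid-risk type (on-path payoff 1317 − 206×2.5 = 802) won't mimic when 802 ≥ 2539 − 206·k*, i.e. k* ≥ 8.43.
High-risk type (on-path payoff 850) won't mimic when 850 ≥ 2539 − 300·k*, i.e. k* ≥ 5.63.
Both must hold, so k* = max(5.63, 8.43) = 8.43. The mid-risk type's constraint binds.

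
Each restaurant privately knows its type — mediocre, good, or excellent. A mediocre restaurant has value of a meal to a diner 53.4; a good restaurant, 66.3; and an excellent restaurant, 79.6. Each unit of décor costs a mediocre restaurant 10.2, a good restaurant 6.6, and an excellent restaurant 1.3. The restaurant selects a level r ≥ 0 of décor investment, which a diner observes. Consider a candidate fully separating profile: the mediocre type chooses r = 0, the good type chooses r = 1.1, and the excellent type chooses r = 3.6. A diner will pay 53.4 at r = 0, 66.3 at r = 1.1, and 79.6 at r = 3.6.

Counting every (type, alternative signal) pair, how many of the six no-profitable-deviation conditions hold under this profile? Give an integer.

Mediocre (own payoff 53.4): to r=1.1 gives 66.3 − 10.2×1.1 = 55.08 → profitable ✗; to r=3.6 gives 79.6 − 10.2×3.6 = 42.88 → no gain ✓.
Excellent (own payoff 79.6 − 1.3×3.6 = 74.92): to r=0 gives 53.4 → no gain ✓; to r=1.1 gives 66.3 − 1.3×1.1 = 64.87 → no gain ✓.
Good (own payoff 66.3 − 6.6×1.1 = 59.04): to r=0 gives 53.4 → no gain ✓; to r=3.6 gives 79.6 − 6.6×3.6 = 55.84 → no gain ✓.
5 of the 6 constraints hold; not an equilibrium.

5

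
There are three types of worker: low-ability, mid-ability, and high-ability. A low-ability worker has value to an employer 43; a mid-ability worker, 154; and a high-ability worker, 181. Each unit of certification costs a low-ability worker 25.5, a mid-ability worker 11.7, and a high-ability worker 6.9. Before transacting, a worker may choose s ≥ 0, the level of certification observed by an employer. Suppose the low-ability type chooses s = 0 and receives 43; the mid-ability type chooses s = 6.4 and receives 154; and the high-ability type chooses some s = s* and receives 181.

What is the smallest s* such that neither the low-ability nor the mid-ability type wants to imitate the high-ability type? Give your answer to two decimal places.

8.71

Mid-ability type (on-path payoff 154 − 11.7×6.4 = 79.12) won't mimic when 79.12 ≥ 181 − 11.7·s*, i.e. s* ≥ 8.71.
Low-ability type (on-path payoff 43) won't mimic when 43 ≥ 181 − 25.5·s*, i.e. s* ≥ 5.41.
Both must hold, so s* = max(5.41, 8.71) = 8.71. The mid-ability type's constraint binds.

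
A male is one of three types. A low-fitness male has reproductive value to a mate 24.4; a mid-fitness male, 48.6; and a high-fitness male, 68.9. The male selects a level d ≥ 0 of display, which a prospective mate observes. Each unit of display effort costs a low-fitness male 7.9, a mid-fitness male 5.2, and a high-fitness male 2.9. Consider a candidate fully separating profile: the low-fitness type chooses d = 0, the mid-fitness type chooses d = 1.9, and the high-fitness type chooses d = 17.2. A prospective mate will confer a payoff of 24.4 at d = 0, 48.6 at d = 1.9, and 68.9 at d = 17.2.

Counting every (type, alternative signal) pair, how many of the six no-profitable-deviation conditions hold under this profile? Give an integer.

Low-fitness (own payoff 24.4): to d=1.9 gives 48.6 − 7.9×1.9 = 33.59 → profitable ✗; to d=17.2 gives 68.9 − 7.9×17.2 = -66.98 → no gain ✓.
Mid-fitness (own payoff 48.6 − 5.2×1.9 = 38.72): to d=0 gives 24.4 → no gain ✓; to d=17.2 gives 68.9 − 5.2×17.2 = -20.54 → no gain ✓.
High-fitness (own payoff 68.9 − 2.9×17.2 = 19.02): to d=0 gives 24.4 → profitable ✗; to d=1.9 gives 48.6 − 2.9×1.9 = 43.09 → profitable ✗.
3 of the 6 constraints hold; not an equilibrium.

3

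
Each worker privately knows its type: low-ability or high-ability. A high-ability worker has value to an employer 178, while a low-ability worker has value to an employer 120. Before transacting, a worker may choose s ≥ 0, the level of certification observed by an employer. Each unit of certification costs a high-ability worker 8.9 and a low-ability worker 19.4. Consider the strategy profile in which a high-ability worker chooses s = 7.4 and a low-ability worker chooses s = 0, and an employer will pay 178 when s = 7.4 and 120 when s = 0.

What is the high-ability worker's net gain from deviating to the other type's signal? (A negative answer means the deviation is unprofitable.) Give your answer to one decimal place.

Playing s = 7.4 the high-ability worker receives 178 − 8.9 × 7.4 = 112.14.
Deviating to s = 0 yields 120 instead.
Gain from deviating: 120 − 112.14 = 7.86, i.e. 7.9 to one decimal place.
The gain is positive, so the high-ability type's incentive-compatibility constraint is violated — this profile is not a separating equilibrium.

7.9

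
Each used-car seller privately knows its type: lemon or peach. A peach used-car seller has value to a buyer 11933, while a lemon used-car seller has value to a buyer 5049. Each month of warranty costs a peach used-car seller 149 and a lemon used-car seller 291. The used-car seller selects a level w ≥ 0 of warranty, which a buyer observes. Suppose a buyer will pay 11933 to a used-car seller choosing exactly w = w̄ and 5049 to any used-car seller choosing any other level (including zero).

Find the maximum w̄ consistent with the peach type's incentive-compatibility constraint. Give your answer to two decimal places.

46.20

Choosing w̄ yields the peach type 11933 − 149·w̄; choosing zero yields 5049.
The peach type is indifferent at 11933 − 149·w̄ = 5049, i.e. w̄ = (11933 − 5049) / 149 ≈ 46.20.
For any w̄ above 46.20 the peach type would rather pool at zero, so separation collapses.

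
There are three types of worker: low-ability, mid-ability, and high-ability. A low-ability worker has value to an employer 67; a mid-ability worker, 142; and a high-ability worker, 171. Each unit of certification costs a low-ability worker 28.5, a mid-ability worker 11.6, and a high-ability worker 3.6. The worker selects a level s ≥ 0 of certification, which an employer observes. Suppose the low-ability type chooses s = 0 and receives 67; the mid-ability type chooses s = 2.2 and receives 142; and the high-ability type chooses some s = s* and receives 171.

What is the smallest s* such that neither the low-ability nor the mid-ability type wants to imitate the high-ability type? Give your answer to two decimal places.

4.70

Mid-ability type (on-path payoff 142 − 11.6×2.2 = 116.48) won't mimic when 116.48 ≥ 171 − 11.6·s*, i.e. s* ≥ 4.70.
Low-ability type (on-path payoff 67) won't mimic when 67 ≥ 171 − 28.5·s*, i.e. s* ≥ 3.65.
Both must hold, so s* = max(3.65, 4.70) = 4.70. The mid-ability type's constraint binds.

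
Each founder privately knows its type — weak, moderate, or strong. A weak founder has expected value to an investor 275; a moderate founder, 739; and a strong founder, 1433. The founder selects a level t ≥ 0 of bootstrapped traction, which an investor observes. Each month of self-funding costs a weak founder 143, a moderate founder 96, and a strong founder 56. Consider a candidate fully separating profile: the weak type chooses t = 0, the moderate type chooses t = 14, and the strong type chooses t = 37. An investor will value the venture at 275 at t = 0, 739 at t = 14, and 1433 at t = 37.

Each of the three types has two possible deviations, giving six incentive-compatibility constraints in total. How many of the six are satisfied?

Strong (own payoff 1433 − 56×37 = -639): to t=0 gives 275 → profitable ✗; to t=14 gives 739 − 56×14 = -45 → profitable ✗.
Moderate (own payoff 739 − 96×14 = -605): to t=0 gives 275 → profitable ✗; to t=37 gives 1433 − 96×37 = -2119 → no gain ✓.
Weak (own payoff 275): to t=14 gives 739 − 143×14 = -1263 → no gain ✓; to t=37 gives 1433 − 143×37 = -3858 → no gain ✓.
3 of the 6 constraints hold; not an equilibrium.

3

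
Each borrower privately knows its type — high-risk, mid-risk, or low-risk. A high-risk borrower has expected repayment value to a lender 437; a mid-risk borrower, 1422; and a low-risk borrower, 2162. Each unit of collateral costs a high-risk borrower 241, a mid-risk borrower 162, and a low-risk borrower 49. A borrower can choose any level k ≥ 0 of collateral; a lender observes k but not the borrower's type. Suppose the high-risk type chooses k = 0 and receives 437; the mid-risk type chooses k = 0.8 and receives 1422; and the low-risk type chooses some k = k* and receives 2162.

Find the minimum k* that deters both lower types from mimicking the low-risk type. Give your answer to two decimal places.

7.16

Mid-risk type (on-path payoff 1422 − 162×0.8 = 1292.4) won't mimic when 1292.4 ≥ 2162 − 162·k*, i.e. k* ≥ 5.37.
High-risk type (on-path payoff 437) won't mimic when 437 ≥ 2162 − 241·k*, i.e. k* ≥ 7.16.
Both must hold, so k* = max(7.16, 5.37) = 7.16. The high-risk type's constraint binds.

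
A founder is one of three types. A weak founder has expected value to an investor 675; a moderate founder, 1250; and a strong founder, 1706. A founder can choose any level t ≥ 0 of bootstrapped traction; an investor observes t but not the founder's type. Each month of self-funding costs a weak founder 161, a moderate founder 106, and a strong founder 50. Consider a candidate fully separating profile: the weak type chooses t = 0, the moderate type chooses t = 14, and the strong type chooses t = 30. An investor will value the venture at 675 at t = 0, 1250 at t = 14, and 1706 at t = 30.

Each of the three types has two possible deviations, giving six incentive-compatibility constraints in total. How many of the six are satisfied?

Strong (own payoff 1706 − 50×30 = 206): to t=0 gives 675 → profitable ✗; to t=14 gives 1250 − 50×14 = 550 → profitable ✗.
Moderate (own payoff 1250 − 106×14 = -234): to t=0 gives 675 → profitable ✗; to t=30 gives 1706 − 106×30 = -1474 → no gain ✓.
Weak (own payoff 675): to t=14 gives 1250 − 161×14 = -1004 → no gain ✓; to t=30 gives 1706 − 161×30 = -3124 → no gain ✓.
3 of the 6 constraints hold; not an equilibrium.

3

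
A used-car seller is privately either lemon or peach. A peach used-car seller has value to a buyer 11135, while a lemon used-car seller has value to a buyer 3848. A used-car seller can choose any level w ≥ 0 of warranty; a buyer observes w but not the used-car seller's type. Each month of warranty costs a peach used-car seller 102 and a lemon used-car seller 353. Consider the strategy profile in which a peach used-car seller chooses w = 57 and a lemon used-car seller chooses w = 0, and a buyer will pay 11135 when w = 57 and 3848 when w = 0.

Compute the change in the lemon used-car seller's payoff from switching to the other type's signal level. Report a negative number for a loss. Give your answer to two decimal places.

Playing w = 0 the lemon used-car seller receives 3848.
Deviating to w = 57 brings payment 11135 at cost 353 × 57 = 20121, netting -8986.
Gain from deviating: -8986 − 3848 = -12834.00.
The gain is negative, so the lemon type's incentive-compatibility constraint is satisfied.

-12834.00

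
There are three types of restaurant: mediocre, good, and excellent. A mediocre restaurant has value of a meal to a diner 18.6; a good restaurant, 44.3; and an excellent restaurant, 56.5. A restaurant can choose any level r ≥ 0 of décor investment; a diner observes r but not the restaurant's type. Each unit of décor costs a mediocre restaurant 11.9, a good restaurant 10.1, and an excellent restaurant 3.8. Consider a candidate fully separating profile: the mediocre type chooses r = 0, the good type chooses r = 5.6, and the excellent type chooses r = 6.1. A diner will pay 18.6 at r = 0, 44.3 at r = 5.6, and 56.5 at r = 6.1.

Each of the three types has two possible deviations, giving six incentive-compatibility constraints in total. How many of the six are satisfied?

4

Excellent (own payoff 56.5 − 3.8×6.1 = 33.32): to r=0 gives 18.6 → no gain ✓; to r=5.6 gives 44.3 − 3.8×5.6 = 23.02 → no gain ✓.
Good (own payoff 44.3 − 10.1×5.6 = -12.26): to r=0 gives 18.6 → profitable ✗; to r=6.1 gives 56.5 − 10.1×6.1 = -5.11 → profitable ✗.
Mediocre (own payoff 18.6): to r=5.6 gives 44.3 − 11.9×5.6 = -22.34 → no gain ✓; to r=6.1 gives 56.5 − 11.9×6.1 = -16.09 → no gain ✓.
4 of the 6 constraints hold; not an equilibrium.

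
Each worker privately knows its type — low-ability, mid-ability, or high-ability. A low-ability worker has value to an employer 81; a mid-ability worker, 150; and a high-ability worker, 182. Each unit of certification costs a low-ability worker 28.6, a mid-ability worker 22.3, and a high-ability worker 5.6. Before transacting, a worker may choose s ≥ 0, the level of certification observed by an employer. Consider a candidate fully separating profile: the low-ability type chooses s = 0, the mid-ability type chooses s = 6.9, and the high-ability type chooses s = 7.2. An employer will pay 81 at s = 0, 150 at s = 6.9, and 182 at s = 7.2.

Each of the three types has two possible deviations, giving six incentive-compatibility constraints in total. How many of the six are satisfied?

4

High-ability (own payoff 182 − 5.6×7.2 = 141.68): to s=0 gives 81 → no gain ✓; to s=6.9 gives 150 − 5.6×6.9 = 111.36 → no gain ✓.
Low-ability (own payoff 81): to s=6.9 gives 150 − 28.6×6.9 = -47.34 → no gain ✓; to s=7.2 gives 182 − 28.6×7.2 = -23.92 → no gain ✓.
Mid-ability (own payoff 150 − 22.3×6.9 = -3.87): to s=0 gives 81 → profitable ✗; to s=7.2 gives 182 − 22.3×7.2 = 21.44 → profitable ✗.
4 of the 6 constraints hold; not an equilibrium.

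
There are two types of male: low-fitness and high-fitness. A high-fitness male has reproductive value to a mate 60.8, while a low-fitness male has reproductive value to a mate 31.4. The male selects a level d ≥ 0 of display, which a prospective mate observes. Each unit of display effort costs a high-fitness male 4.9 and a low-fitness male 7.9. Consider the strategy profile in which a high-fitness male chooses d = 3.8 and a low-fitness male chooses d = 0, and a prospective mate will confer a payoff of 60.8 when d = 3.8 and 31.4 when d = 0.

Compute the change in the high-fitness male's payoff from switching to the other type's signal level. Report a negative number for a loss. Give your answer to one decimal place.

Playing d = 3.8 the high-fitness male receives 60.8 − 4.9 × 3.8 = 42.18.
Deviating to d = 0 yields 31.4 instead.
Gain from deviating: 31.4 − 42.18 = -10.78, i.e. -10.8 to one decimal place.
The gain is negative, so the high-fitness type's incentive-compatibility constraint is satisfied.

-10.8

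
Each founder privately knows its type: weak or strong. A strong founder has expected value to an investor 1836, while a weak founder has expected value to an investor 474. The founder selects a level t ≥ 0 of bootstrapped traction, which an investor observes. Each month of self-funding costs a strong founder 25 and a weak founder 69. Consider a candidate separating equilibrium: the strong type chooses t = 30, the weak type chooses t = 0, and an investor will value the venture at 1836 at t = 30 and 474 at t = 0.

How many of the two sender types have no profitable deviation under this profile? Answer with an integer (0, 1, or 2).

Strong type: signal → 1836 − 25 × 30 = 1086; deviate to 0 → 474. IC holds (1086 ≥ 474).
Weak type: stay at 0 → 474; mimic → 1836 − 69 × 30 = -234. IC holds (474 ≥ -234).
2 of 2 constraints hold, so this is a separating equilibrium.

2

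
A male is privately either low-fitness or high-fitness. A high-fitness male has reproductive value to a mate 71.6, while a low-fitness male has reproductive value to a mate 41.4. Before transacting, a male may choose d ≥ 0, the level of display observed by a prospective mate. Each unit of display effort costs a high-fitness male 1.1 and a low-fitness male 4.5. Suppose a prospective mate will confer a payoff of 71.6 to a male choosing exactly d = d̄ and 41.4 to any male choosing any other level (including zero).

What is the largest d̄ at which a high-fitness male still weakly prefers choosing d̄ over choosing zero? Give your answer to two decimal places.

27.45

Choosing d̄ yields the high-fitness type 71.6 − 1.1·d̄; choosing zero yields 41.4.
The high-fitness type is indifferent at 71.6 − 1.1·d̄ = 41.4, i.e. d̄ = (71.6 − 41.4) / 1.1 ≈ 27.45.
For any d̄ above 27.45 the high-fitness type would rather pool at zero, so separation collapses.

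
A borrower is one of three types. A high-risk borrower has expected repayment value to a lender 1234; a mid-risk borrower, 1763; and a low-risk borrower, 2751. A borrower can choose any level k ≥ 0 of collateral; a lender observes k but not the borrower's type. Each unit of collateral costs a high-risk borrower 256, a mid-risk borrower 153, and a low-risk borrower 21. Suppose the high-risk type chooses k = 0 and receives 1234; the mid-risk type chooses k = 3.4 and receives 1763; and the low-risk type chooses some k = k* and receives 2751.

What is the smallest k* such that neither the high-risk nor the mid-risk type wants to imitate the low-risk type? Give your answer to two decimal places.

High-risk type (on-path payoff 1234) won't mimic when 1234 ≥ 2751 − 256·k*, i.e. k* ≥ 5.93.
Mid-risk type (on-path payoff 1763 − 153×3.4 = 1242.8) won't mimic when 1242.8 ≥ 2751 − 153·k*, i.e. k* ≥ 9.86.
Both must hold, so k* = max(5.93, 9.86) = 9.86. The mid-risk type's constraint binds.

9.86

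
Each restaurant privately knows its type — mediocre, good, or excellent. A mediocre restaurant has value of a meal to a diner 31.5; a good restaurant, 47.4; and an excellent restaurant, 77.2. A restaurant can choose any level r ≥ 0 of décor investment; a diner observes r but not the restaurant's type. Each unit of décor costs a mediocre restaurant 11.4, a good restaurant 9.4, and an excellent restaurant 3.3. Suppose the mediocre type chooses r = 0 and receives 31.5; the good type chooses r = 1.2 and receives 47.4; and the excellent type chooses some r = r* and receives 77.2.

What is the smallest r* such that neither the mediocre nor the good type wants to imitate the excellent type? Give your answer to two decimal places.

Mediocre type (on-path payoff 31.5) won't mimic when 31.5 ≥ 77.2 − 11.4·r*, i.e. r* ≥ 4.01.
Good type (on-path payoff 47.4 − 9.4×1.2 = 36.12) won't mimic when 36.12 ≥ 77.2 − 9.4·r*, i.e. r* ≥ 4.37.
Both must hold, so r* = max(4.01, 4.37) = 4.37. The good type's constraint binds.

4.37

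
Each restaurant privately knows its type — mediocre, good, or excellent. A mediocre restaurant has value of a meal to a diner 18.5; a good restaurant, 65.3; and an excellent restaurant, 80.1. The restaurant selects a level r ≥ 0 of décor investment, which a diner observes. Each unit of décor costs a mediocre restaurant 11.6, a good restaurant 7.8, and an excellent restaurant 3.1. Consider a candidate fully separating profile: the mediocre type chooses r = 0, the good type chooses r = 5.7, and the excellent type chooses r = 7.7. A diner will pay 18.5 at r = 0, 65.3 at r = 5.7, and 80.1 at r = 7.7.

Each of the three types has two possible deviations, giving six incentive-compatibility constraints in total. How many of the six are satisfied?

6

Excellent (own payoff 80.1 − 3.1×7.7 = 56.23): to r=0 gives 18.5 → no gain ✓; to r=5.7 gives 65.3 − 3.1×5.7 = 47.63 → no gain ✓.
Mediocre (own payoff 18.5): to r=5.7 gives 65.3 − 11.6×5.7 = -0.82 → no gain ✓; to r=7.7 gives 80.1 − 11.6×7.7 = -9.22 → no gain ✓.
Good (own payoff 65.3 − 7.8×5.7 = 20.84): to r=0 gives 18.5 → no gain ✓; to r=7.7 gives 80.1 − 7.8×7.7 = 20.04 → no gain ✓.
6 of the 6 constraints hold; this profile is a separating equilibrium.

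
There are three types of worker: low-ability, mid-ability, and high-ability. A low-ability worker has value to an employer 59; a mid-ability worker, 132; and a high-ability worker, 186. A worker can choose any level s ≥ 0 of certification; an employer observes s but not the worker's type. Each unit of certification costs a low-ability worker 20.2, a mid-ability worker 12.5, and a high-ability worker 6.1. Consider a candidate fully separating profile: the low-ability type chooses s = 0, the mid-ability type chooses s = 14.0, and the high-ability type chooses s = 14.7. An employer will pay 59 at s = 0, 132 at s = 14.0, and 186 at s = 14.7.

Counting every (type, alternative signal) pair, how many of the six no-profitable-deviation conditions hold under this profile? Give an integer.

4

Mid-ability (own payoff 132 − 12.5×14.0 = -43): to s=0 gives 59 → profitable ✗; to s=14.7 gives 186 − 12.5×14.7 = 2.25 → profitable ✗.
Low-ability (own payoff 59): to s=14.0 gives 132 − 20.2×14.0 = -150.8 → no gain ✓; to s=14.7 gives 186 − 20.2×14.7 = -110.94 → no gain ✓.
High-ability (own payoff 186 − 6.1×14.7 = 96.33): to s=0 gives 59 → no gain ✓; to s=14.0 gives 132 − 6.1×14.0 = 46.6 → no gain ✓.
4 of the 6 constraints hold; not an equilibrium.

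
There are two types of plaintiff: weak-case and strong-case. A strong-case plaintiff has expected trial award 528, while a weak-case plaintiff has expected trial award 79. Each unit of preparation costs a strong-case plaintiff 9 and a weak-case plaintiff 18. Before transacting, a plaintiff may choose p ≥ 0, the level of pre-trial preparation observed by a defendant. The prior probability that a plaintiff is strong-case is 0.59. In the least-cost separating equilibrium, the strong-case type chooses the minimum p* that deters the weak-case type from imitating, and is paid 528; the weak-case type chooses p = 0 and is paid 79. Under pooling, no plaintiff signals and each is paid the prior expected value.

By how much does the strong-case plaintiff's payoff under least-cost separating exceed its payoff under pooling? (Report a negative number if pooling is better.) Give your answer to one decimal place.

-40.4

Least-cost separating signal: p* solves 79 = 528 − 18·p*, so p* = (528 − 79)/18 ≈ 24.9444.
Strong-case type's separating payoff: 528 − 9 × p* = 528 − 9 × (528 − 79)/18 = 528 − 4041/18 = 303.5.
Pooling payoff: 0.59 × 528 + 0.41 × 79 = 343.91.
Difference: 303.5 − 343.91 = -40.41, i.e. -40.4 to one decimal place.
The strong-case type would prefer the pooling outcome.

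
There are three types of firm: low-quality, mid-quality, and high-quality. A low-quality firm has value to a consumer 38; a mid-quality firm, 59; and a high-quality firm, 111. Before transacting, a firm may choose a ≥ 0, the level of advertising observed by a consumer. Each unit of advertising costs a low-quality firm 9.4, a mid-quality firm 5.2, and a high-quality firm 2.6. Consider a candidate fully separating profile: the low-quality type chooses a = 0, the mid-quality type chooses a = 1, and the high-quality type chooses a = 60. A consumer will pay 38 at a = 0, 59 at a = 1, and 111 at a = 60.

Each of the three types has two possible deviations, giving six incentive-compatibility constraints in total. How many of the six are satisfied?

3

Mid-quality (own payoff 59 − 5.2×1 = 53.8): to a=0 gives 38 → no gain ✓; to a=60 gives 111 − 5.2×60 = -201 → no gain ✓.
High-quality (own payoff 111 − 2.6×60 = -45): to a=0 gives 38 → profitable ✗; to a=1 gives 59 − 2.6×1 = 56.4 → profitable ✗.
Low-quality (own payoff 38): to a=1 gives 59 − 9.4×1 = 49.6 → profitable ✗; to a=60 gives 111 − 9.4×60 = -453 → no gain ✓.
3 of the 6 constraints hold; not an equilibrium.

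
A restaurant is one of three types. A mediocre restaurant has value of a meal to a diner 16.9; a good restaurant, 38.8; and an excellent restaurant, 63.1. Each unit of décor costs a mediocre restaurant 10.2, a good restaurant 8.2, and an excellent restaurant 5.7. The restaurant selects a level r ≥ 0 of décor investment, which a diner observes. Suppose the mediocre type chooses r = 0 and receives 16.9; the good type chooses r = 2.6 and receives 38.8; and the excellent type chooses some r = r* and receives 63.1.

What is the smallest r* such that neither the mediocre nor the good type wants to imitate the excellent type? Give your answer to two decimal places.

Mediocre type (on-path payoff 16.9) won't mimic when 16.9 ≥ 63.1 − 10.2·r*, i.e. r* ≥ 4.53.
Good type (on-path payoff 38.8 − 8.2×2.6 = 17.48) won't mimic when 17.48 ≥ 63.1 − 8.2·r*, i.e. r* ≥ 5.56.
Both must hold, so r* = max(4.53, 5.56) = 5.56. The good type's constraint binds.

5.56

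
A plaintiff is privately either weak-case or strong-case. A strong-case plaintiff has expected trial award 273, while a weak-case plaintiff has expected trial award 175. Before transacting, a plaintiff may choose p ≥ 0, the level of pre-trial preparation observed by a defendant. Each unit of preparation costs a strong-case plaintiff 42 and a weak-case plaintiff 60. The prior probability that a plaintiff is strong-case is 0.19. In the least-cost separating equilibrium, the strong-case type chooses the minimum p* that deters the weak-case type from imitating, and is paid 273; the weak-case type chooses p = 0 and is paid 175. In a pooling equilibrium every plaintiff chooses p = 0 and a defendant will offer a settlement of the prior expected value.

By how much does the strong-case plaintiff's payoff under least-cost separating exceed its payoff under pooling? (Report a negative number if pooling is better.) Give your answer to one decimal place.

Least-cost separating signal: p* solves 175 = 273 − 60·p*, so p* = (273 − 175)/60 ≈ 1.6333.
Strong-case type's separating payoff: 273 − 42 × p* = 273 − 42 × (273 − 175)/60 = 273 − 4116/60 = 204.4.
Pooling payoff: 0.19 × 273 + 0.81 × 175 = 193.62.
Difference: 204.4 − 193.62 = 10.78, i.e. 10.8 to one decimal place.
The strong-case type prefers to separate.

10.8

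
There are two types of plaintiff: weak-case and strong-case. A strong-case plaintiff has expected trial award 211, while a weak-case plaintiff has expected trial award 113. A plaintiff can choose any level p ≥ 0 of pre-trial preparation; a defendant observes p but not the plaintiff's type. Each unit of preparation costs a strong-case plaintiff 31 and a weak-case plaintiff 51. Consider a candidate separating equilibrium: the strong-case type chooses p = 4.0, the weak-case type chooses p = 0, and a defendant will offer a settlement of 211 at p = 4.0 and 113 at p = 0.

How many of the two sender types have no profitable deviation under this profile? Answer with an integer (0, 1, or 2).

Strong-case type: signal → 211 − 31 × 4.0 = 87; deviate to 0 → 113. IC fails (87 < 113).
Weak-case type: stay at 0 → 113; mimic → 211 − 51 × 4.0 = 7. IC holds (113 ≥ 7).
1 of 2 constraints hold, so this profile is not an equilibrium.

1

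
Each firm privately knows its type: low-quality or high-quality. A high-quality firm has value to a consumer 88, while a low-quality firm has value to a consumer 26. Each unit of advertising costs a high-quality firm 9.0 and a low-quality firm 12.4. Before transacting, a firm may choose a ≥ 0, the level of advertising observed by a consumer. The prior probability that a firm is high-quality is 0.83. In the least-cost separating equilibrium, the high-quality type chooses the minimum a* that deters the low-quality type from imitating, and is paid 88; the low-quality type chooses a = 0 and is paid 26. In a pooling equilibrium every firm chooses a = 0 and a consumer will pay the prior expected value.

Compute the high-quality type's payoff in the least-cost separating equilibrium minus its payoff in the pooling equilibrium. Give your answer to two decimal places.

Least-cost separating signal: a* solves 26 = 88 − 12.4·a*, so a* = (88 − 26)/12.4 = 5.
High-quality type's separating payoff: 88 − 9.0 × a* = 88 − 9.0 × (88 − 26)/12.4 = 88 − 558/12.4 = 43.
Pooling payoff: 0.83 × 88 + 0.17 × 26 = 77.46.
Difference: 43 − 77.46 = -34.46.
The high-quality type would prefer the pooling outcome.

-34.46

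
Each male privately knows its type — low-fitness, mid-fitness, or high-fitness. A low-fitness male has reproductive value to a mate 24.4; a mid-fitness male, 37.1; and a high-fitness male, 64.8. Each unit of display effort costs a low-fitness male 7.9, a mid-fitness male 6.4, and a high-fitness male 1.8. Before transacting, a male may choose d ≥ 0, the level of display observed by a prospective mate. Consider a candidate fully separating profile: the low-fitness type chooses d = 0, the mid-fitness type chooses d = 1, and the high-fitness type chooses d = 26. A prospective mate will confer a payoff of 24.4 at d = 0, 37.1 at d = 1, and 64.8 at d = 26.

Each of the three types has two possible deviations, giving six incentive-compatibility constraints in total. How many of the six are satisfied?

Low-fitness (own payoff 24.4): to d=1 gives 37.1 − 7.9×1 = 29.2 → profitable ✗; to d=26 gives 64.8 − 7.9×26 = -140.6 → no gain ✓.
High-fitness (own payoff 64.8 − 1.8×26 = 18): to d=0 gives 24.4 → profitable ✗; to d=1 gives 37.1 − 1.8×1 = 35.3 → profitable ✗.
Mid-fitness (own payoff 37.1 − 6.4×1 = 30.7): to d=0 gives 24.4 → no gain ✓; to d=26 gives 64.8 − 6.4×26 = -101.6 → no gain ✓.
3 of the 6 constraints hold; not an equilibrium.

3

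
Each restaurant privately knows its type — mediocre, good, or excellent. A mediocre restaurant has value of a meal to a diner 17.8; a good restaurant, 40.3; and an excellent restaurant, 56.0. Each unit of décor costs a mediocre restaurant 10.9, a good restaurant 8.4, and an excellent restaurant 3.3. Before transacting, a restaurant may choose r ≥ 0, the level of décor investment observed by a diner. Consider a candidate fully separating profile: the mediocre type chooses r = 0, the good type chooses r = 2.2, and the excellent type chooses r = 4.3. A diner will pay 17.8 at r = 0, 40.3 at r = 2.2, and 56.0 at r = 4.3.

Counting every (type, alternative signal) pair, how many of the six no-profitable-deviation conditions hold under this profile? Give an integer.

Good (own payoff 40.3 − 8.4×2.2 = 21.82): to r=0 gives 17.8 → no gain ✓; to r=4.3 gives 56.0 − 8.4×4.3 = 19.88 → no gain ✓.
Mediocre (own payoff 17.8): to r=2.2 gives 40.3 − 10.9×2.2 = 16.32 → no gain ✓; to r=4.3 gives 56.0 − 10.9×4.3 = 9.13 → no gain ✓.
Excellent (own payoff 56.0 − 3.3×4.3 = 41.81): to r=0 gives 17.8 → no gain ✓; to r=2.2 gives 40.3 − 3.3×2.2 = 33.04 → no gain ✓.
6 of the 6 constraints hold; this profile is a separating equilibrium.

6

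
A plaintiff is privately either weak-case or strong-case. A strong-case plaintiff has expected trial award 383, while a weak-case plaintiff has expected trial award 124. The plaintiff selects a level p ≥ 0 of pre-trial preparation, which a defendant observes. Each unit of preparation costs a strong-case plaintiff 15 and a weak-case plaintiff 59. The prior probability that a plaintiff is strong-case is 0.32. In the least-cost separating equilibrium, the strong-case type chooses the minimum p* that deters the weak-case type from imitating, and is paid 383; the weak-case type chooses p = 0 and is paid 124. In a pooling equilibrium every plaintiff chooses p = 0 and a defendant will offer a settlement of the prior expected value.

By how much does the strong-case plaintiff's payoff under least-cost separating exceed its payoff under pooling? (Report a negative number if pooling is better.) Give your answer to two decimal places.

Least-cost separating signal: p* solves 124 = 383 − 59·p*, so p* = (383 − 124)/59 ≈ 4.3898.
Strong-case type's separating payoff: 383 − 15 × p* = 383 − 15 × (383 − 124)/59 = 383 − 3885/59 ≈ 317.1525.
Pooling payoff: 0.32 × 383 + 0.68 × 124 = 206.88.
Difference: 317.1525 − 206.88 = 110.2725, i.e. 110.27 to two decimal places.
The strong-case type prefers to separate.

110.27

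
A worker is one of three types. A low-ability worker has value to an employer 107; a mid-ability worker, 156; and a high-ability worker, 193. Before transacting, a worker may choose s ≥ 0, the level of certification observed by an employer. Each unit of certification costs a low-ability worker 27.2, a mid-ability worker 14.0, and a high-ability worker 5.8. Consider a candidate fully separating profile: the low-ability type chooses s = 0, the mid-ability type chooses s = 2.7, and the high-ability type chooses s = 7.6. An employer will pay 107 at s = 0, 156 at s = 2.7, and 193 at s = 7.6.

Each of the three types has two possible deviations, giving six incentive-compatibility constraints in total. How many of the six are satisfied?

6

High-ability (own payoff 193 − 5.8×7.6 = 148.92): to s=0 gives 107 → no gain ✓; to s=2.7 gives 156 − 5.8×2.7 = 140.34 → no gain ✓.
Mid-ability (own payoff 156 − 14.0×2.7 = 118.2): to s=0 gives 107 → no gain ✓; to s=7.6 gives 193 − 14.0×7.6 = 86.6 → no gain ✓.
Low-ability (own payoff 107): to s=2.7 gives 156 − 27.2×2.7 = 82.56 → no gain ✓; to s=7.6 gives 193 − 27.2×7.6 = -13.72 → no gain ✓.
6 of the 6 constraints hold; this profile is a separating equilibrium.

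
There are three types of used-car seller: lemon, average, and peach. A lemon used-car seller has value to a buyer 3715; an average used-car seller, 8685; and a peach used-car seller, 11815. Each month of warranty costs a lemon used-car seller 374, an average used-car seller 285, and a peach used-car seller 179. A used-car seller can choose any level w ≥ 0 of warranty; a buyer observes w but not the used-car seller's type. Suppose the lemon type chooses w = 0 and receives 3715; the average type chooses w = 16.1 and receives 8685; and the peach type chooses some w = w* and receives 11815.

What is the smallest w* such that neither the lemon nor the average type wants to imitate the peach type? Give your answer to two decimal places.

Average type (on-path payoff 8685 − 285×16.1 = 4096.5) won't mimic when 4096.5 ≥ 11815 − 285·w*, i.e. w* ≥ 27.08.
Lemon type (on-path payoff 3715) won't mimic when 3715 ≥ 11815 − 374·w*, i.e. w* ≥ 21.66.
Both must hold, so w* = max(21.66, 27.08) = 27.08. The average type's constraint binds.

27.08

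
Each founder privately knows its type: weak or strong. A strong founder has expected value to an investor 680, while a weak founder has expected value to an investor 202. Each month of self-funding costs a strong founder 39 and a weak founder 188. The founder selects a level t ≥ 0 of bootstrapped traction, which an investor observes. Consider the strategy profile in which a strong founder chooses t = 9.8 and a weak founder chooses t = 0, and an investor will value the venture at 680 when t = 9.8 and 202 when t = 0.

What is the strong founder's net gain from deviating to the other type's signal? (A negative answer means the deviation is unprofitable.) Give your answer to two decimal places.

-95.80

Playing t = 9.8 the strong founder receives 680 − 39 × 9.8 = 297.8.
Deviating to t = 0 yields 202 instead.
Gain from deviating: 202 − 297.8 = -95.80.
The gain is negative, so the strong type's incentive-compatibility constraint is satisfied.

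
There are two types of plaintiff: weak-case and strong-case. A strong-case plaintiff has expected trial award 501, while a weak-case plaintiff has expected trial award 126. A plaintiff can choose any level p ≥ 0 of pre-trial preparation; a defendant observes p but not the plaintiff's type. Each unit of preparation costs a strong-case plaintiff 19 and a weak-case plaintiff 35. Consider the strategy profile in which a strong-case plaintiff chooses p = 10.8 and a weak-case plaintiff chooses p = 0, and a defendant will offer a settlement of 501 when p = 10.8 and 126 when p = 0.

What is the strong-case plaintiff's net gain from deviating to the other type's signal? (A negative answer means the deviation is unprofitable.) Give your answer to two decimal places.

Playing p = 10.8 the strong-case plaintiff receives 501 − 19 × 10.8 = 295.8.
Deviating to p = 0 yields 126 instead.
Gain from deviating: 126 − 295.8 = -169.80.
The gain is negative, so the strong-case type's incentive-compatibility constraint is satisfied.

-169.80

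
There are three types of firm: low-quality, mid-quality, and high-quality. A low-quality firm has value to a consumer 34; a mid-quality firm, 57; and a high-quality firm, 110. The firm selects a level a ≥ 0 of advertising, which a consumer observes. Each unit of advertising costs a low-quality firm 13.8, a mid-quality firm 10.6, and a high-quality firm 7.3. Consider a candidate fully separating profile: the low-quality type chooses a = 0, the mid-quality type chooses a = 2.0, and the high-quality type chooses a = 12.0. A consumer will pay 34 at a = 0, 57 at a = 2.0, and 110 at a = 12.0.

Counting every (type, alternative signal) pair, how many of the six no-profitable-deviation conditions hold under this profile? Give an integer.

4

Low-quality (own payoff 34): to a=2.0 gives 57 − 13.8×2.0 = 29.4 → no gain ✓; to a=12.0 gives 110 − 13.8×12.0 = -55.6 → no gain ✓.
High-quality (own payoff 110 − 7.3×12.0 = 22.4): to a=0 gives 34 → profitable ✗; to a=2.0 gives 57 − 7.3×2.0 = 42.4 → profitable ✗.
Mid-quality (own payoff 57 − 10.6×2.0 = 35.8): to a=0 gives 34 → no gain ✓; to a=12.0 gives 110 − 10.6×12.0 = -17.2 → no gain ✓.
4 of the 6 constraints hold; not an equilibrium.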